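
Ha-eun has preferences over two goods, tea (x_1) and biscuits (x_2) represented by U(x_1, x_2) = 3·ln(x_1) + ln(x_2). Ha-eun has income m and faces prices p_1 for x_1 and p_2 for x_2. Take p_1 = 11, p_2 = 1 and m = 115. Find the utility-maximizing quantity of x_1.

Demand: x_1*(p_1,p_2,m) = 0.75·m/p_1 and x_2* = 0.25·m/p_2.
At p_1=11, p_2=1, m=115: x_1* = 0.75·115/11 = 7.8409.

x_1* = 7.8409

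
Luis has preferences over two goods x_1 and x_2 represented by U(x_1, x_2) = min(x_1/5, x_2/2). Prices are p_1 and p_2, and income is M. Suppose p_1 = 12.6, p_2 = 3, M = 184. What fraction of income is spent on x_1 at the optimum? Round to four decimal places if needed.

Leontief preferences: the optimum is at the kink where x_1/5 = x_2/2, i.e. x_2 = (2/5)·x_1.
Budget: p_1·x_1 + p_2·(2/5)·x_1 = M, so (5·p_1 + 2·p_2)·x_1 = 5·M.
Demand: x_1*(p_1,p_2,M) = 5·M/(5·p_1 + 2·p_2), x_2* = 2·M/(5·p_1 + 2·p_2).
Here 5·12.6 + 2·3 = 69, giving x_1* = 13.3333 and x_2* = 5.3333.
Expenditure on x_1: 12.6·13.3333 = 168; share = 0.913.

share on x_1 = 0.913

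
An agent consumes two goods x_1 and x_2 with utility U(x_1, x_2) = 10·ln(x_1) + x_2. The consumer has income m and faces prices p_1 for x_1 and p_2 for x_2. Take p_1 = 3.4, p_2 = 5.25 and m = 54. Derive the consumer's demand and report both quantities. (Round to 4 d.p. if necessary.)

x_1* = 15.4412, x_2* = 0.2857

MU_x_1 = 10/x_1, MU_x_2 = 1. Tangency: 10/x_1 = p_1/p_2.
So x_1*(p_1,p_2) = 10·p_2/p_1, independent of income; and x_2* = (m − 10·p_2)/p_2.
At the given prices: x_1* = 10·5.25/3.4 = 15.4412, and x_2* = 0.2857.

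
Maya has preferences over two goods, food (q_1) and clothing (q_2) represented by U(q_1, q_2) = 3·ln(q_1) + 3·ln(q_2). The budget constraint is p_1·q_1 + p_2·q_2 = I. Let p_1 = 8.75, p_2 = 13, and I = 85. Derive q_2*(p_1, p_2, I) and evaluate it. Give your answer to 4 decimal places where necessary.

q_2* = 3.2692

At p_1=8.75, p_2=13, I=85: q_2* = 0.5·85/13 = 3.2692.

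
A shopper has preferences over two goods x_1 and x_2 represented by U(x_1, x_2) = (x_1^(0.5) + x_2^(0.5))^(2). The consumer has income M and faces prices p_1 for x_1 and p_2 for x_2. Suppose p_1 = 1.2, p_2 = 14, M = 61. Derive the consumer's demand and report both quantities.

MRS = MU_x_1/MU_x_2 = (x_2/x_1)^(0.5). Set equal to p_1/p_2.
Hence x_2/x_1 = (p_1/p_2)^(1/(0.5)), i.e. raised to the 2 power.
With the ratio pinned down, the budget gives x_1* = M/(p_1 + p_2·(x_2/x_1)) and x_2* = (x_2/x_1)·x_1*.
Numerically x_2/x_1 = 0.007347, so x_1* = 61/(1.2 + 14·0.007347) = 46.8202 and x_2* = 0.007347·46.8202 = 0.344.

x_1* = 46.8202, x_2* = 0.344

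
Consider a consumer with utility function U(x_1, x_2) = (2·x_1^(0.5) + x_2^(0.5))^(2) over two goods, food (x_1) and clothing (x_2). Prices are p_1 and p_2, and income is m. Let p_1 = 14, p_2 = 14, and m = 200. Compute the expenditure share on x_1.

Substitute x_2 = (x_2/x_1)·x_1 into the budget: x_1* = m/(p_1 + p_2·(x_2/x_1)).
Numerically x_2/x_1 = 0.25, so x_1* = 200/(14 + 14·0.25) = 11.4286 and x_2* = 0.25·11.4286 = 2.8571.
Expenditure on x_1: 14·11.4286 = 160; share = 0.8.

share on x_1 = 0.8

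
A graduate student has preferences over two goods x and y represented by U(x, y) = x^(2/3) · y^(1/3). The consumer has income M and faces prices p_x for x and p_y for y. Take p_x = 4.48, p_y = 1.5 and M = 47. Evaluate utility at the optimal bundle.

V = 7.9943

Tangency: MRS = 2·y/x = p_x/p_y.
Rearranging, p_y·y = (1/2)·p_x·x. Substituting into the budget gives p_x·x·(1 + (1/2)) = M.
Demand: x*(p_x,p_y,M) = 2/3·M/p_x and y* = 1/3·M/p_y.
At p_x=4.48, p_y=1.5, M=47: x* = 2/3·47/4.48 = 6.994, y* = 10.4444.
Utility at the optimum: U(6.994, 10.4444) = 7.9943.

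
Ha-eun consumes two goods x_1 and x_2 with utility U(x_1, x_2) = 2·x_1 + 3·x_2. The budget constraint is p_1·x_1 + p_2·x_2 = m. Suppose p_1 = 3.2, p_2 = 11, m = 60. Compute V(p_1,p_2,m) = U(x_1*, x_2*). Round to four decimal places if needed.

Perfect substitutes: compare marginal utility per dollar. 2/p_1 vs 3/p_2 → 0.625 vs 0.2727.
x_1 gives more utility per dollar, so spend all income on x_1: x_1* = m/p_1, x_2* = 0.
Numerically: x_1* = 18.75, x_2* = 0.
Utility at the optimum: U(18.75, 0) = 37.5.

V = 37.5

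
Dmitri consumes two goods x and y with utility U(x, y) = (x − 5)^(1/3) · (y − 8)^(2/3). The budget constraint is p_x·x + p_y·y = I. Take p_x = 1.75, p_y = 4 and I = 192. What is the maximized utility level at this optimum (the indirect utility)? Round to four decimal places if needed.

After buying the subsistence bundle (5, 8), a share 1/3 of the remaining income goes to x: x* = 5 + 1/3·(I − 5p_x − 8p_y)/p_x.
Discretionary income = 192 − 5·1.75 − 8·4 = 151.25; x* = 5 + 1/3·151.25/1.75 = 33.8095; y* = 8 + 2/3·151.25/4 = 33.2083.
Utility at the optimum: U(33.8095, 33.2083) = 26.3557.

V = 26.3557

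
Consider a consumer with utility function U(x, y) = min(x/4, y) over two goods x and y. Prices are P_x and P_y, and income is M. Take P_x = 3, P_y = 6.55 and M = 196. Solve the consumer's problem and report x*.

x* = 42.2642

With perfect complements, no substitution: consume in ratio x:y = 4:1.
Budget: P_x·x + P_y·(1/4)·x = M, so (4·P_x + P_y)·x = 4·M.
Demand: x*(P_x,P_y,M) = 4·M/(4·P_x + P_y), y* = M/(4·P_x + P_y).
Here 4·3 + 6.55 = 18.55, giving x* = 42.2642.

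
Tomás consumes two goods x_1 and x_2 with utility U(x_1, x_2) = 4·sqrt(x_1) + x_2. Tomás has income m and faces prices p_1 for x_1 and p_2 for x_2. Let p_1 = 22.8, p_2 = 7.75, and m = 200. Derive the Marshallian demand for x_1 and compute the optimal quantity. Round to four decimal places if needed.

x_1* = 0.4622

Plugging in: x_1* = (2·7.75/22.8)² = 0.4622.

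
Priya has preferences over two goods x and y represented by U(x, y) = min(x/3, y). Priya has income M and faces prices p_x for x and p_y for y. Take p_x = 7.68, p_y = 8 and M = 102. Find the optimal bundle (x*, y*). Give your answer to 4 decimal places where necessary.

x* = 9.8582, y* = 3.2861

With perfect complements, no substitution: consume in ratio x:y = 3:1.
Budget: p_x·x + p_y·(1/3)·x = M, so (3·p_x + p_y)·x = 3·M.
Demand: x*(p_x,p_y,M) = 3·M/(3·p_x + p_y), y* = M/(3·p_x + p_y).
Here 3·7.68 + 8 = 31.04, giving x* = 9.8582 and y* = 3.2861.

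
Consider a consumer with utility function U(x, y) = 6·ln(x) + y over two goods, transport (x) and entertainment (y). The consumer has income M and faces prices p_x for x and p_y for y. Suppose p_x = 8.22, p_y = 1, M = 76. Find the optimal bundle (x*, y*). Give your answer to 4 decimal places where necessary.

x* = 0.7299, y* = 70

MU_x = 6/x, MU_y = 1. Tangency: 6/x = p_x/p_y.
So x*(p_x,p_y) = 6·p_y/p_x, independent of income; and y* = (M − 6·p_y)/p_y.
At the given prices: x* = 6·1/8.22 = 0.7299, and y* = 70.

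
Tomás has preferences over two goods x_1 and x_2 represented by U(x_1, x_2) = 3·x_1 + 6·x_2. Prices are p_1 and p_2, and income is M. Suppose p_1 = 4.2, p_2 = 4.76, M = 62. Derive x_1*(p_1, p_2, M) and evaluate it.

x_1* = 0

Linear utility — the consumer picks whichever good has higher MU/price: 3/4.2 = 0.7143 vs 6/4.76 = 1.2605.
x_2 gives more utility per dollar, so spend all income on x_2: x_2* = M/p_2, x_1* = 0.
Numerically: x_1* = 0, x_2* = 13.0252.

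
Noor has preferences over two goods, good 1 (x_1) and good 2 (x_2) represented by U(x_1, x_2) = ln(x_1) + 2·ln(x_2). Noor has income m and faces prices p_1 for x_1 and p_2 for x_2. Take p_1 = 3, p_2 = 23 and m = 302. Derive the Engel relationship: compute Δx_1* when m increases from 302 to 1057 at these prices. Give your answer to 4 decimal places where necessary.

Tangency: MRS = (1/2)·x_2/x_1 = p_1/p_2.
Rearranging, p_2·x_2 = 2·p_1·x_1. Substituting into the budget gives p_1·x_1·(1 + 2) = m.
Demand: x_1*(p_1,p_2,m) = 1/3·m/p_1 and x_2* = 2/3·m/p_2.
At p_1=3, p_2=23, m=302: x_1* = 1/3·302/3 = 33.5556.
At m' = 1057: x_1* = 117.4444. Change: 117.4444 − 33.5556 = 83.8889.

Δx_1* = 83.8889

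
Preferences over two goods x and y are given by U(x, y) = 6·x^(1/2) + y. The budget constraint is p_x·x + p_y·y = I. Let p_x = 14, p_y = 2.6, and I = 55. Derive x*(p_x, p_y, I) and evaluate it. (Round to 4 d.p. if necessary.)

Utility is quasi-linear in y; the FOC for x is 3/√x = p_x/p_y.
Solve: √x = 3·p_y/p_x, so x*(p_x,p_y) = (3·p_y/p_x)², and y* = (I − p_x·x*)/p_y.
Plugging in: x* = (3·2.6/14)² = 0.3104.

x* = 0.3104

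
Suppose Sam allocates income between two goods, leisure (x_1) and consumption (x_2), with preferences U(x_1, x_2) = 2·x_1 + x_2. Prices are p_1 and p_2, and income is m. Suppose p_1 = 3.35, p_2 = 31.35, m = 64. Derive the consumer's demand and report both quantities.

Perfect substitutes: compare marginal utility per dollar. 2/p_1 vs 1/p_2 → 0.597 vs 0.0319.
x_1 gives more utility per dollar, so spend all income on x_1: x_1* = m/p_1, x_2* = 0.
Numerically: x_1* = 19.1045, x_2* = 0.

x_1* = 19.1045, x_2* = 0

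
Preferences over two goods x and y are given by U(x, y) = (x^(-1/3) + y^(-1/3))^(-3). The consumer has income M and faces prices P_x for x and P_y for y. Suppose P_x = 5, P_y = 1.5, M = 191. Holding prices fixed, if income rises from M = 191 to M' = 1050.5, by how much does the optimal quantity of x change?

MRS = MU_x/MU_y = (y/x)^(4/3). Set equal to P_x/P_y.
Solve for the ratio: y/x = [P_x/P_y]^(0.75).
Substitute y = (y/x)·x into the budget: x* = M/(P_x + P_y·(y/x)).
Numerically y/x = 2.466943, so x* = 191/(5 + 1.5·2.466943) = 21.953.
At M' = 1050.5: x* = 120.7414. Change: 120.7414 − 21.953 = 98.7884.

Δx* = 98.7884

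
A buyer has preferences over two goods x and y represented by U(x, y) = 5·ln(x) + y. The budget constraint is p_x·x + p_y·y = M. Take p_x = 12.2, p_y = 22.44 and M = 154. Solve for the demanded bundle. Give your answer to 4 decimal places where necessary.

x* = 9.1967, y* = 1.8627

MU_x = 5/x, MU_y = 1. Tangency: 5/x = p_x/p_y.
So x*(p_x,p_y) = 5·p_y/p_x, independent of income; and y* = (M − 5·p_y)/p_y.
At the given prices: x* = 5·22.44/12.2 = 9.1967, and y* = 1.8627.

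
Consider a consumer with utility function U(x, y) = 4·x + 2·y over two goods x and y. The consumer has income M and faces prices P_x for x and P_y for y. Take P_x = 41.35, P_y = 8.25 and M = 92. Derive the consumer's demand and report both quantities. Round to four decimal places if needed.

x* = 0, y* = 11.1515

Perfect substitutes: compare marginal utility per dollar. 4/P_x vs 2/P_y → 0.0967 vs 0.2424.
y gives more utility per dollar, so spend all income on y: y* = M/P_y, x* = 0.
Numerically: x* = 0, y* = 11.1515.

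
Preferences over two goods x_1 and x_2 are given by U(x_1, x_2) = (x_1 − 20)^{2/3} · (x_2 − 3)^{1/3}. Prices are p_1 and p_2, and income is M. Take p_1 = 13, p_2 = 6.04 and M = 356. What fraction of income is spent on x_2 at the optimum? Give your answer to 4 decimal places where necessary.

This is Cobb-Douglas in (x_1−20, x_2−3): tangency gives 2/3·p_2·(x_2−3) = 1/3·p_1·(x_1−20).
Substituting into the budget: x_1* = 20 + 2/3·(M − 20·p_1 − 3·p_2)/p_1, and x_2* = 3 + 1/3·(…)/p_2.
Discretionary income = 356 − 20·13 − 3·6.04 = 77.88; x_1* = 20 + 2/3·77.88/13 = 23.9938; x_2* = 3 + 1/3·77.88/6.04 = 7.298.
Expenditure on x_2: 6.04·7.298 = 44.08; share = 0.1238.

share on x_2 = 0.1238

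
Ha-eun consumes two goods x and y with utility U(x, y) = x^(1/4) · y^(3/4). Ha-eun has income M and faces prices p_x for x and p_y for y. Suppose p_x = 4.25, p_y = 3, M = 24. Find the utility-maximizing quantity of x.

x* = 1.4118

Demand: x*(p_x,p_y,M) = 0.25·M/p_x and y* = 0.75·M/p_y.
At p_x=4.25, p_y=3, M=24: x* = 0.25·24/4.25 = 1.4118.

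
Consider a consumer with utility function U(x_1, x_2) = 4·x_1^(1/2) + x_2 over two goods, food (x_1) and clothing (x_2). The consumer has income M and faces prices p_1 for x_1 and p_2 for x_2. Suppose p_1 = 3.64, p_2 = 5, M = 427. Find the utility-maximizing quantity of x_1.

Set MRS = p_1/p_2: 2·x_1^(−1/2) = p_1/p_2.
Thus x_1* = (2·p_2/p_1)² — independent of M — with the rest of income spent on x_2.
Plugging in: x_1* = (2·5/3.64)² = 7.5474.

x_1* = 7.5474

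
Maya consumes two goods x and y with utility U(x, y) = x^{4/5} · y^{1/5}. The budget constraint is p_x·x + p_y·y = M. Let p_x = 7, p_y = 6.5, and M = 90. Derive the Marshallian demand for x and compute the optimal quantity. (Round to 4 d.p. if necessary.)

x* = 10.2857

MU_x/MU_y = (0.8·y)/(0.2·x); tangency sets this equal to p_x/p_y.
So 0.8·p_y·y = 0.2·p_x·x; combined with the budget, a share 0.8 of income goes to x.
Demand: x*(p_x,p_y,M) = 0.8·M/p_x and y* = 0.2·M/p_y.
At p_x=7, p_y=6.5, M=90: x* = 0.8·90/7 = 10.2857.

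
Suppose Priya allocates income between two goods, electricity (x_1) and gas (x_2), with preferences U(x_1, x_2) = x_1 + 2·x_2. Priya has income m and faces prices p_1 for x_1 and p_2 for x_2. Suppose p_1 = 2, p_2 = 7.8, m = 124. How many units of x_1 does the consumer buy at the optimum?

x_1* = 62

Perfect substitutes: compare marginal utility per dollar. 1/p_1 vs 2/p_2 → 0.5 vs 0.2564.
x_1 gives more utility per dollar, so spend all income on x_1: x_1* = m/p_1, x_2* = 0.
Numerically: x_1* = 62, x_2* = 0.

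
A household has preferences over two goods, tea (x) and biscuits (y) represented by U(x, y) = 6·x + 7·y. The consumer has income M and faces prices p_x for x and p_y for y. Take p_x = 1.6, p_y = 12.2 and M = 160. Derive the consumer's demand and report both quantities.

Linear utility — the consumer picks whichever good has higher MU/price: 6/1.6 = 3.75 vs 7/12.2 = 0.5738.
x gives more utility per dollar, so spend all income on x: x* = M/p_x, y* = 0.
Numerically: x* = 100, y* = 0.

x* = 100, y* = 0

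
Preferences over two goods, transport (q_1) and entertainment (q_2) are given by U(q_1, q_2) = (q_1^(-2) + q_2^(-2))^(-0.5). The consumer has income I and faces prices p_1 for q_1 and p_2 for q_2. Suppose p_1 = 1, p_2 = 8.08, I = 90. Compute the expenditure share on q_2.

share on q_2 = 0.8011

MU_q_1 ∝ q_1^(-3), MU_q_2 ∝ q_2^(-3), so MRS = (q_2/q_1)^(3) = p_1/p_2.
Hence q_2/q_1 = (p_1/p_2)^(1/(3)), i.e. raised to the 1/3 power.
With the ratio pinned down, the budget gives q_1* = I/(p_1 + p_2·(q_2/q_1)) and q_2* = (q_2/q_1)·q_1*.
Numerically q_2/q_1 = 0.498344, so q_1* = 90/(1 + 8.08·0.498344) = 17.9047 and q_2* = 0.498344·17.9047 = 8.9227.
Expenditure on q_2: 8.08·8.9227 = 72.0953; share = 0.8011.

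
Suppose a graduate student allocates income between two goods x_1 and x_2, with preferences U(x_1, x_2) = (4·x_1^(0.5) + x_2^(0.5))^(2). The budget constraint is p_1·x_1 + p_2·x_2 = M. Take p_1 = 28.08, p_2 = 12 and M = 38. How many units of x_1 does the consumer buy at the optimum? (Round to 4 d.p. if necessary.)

x_1* = 1.1806

From the CES first-order condition, 4·(x_2/x_1)^(0.5) = p_1/p_2.
Hence x_2/x_1 = ((1/4)·p_1/p_2)^(1/(0.5)), i.e. raised to the 2 power.
Substitute x_2 = (x_2/x_1)·x_1 into the budget: x_1* = M/(p_1 + p_2·(x_2/x_1)).
Numerically x_2/x_1 = 0.342225, so x_1* = 38/(28.08 + 12·0.342225) = 1.1806.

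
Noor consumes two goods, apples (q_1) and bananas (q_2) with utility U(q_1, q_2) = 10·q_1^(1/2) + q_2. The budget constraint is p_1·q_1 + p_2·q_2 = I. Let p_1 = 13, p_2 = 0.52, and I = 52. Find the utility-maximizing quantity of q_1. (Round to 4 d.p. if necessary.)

Utility is quasi-linear in q_2; the FOC for q_1 is 5/√q_1 = p_1/p_2.
Solve: √q_1 = 5·p_2/p_1, so q_1*(p_1,p_2) = (5·p_2/p_1)², and q_2* = (I − p_1·q_1*)/p_2.
Plugging in: q_1* = (5·0.52/13)² = 0.04.

q_1* = 0.04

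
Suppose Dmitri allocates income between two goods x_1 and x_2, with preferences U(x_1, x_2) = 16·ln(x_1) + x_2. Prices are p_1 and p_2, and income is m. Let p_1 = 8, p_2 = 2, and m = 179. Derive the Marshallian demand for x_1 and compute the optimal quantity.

x_1* = 4

At the given prices: x_1* = 16·2/8 = 4.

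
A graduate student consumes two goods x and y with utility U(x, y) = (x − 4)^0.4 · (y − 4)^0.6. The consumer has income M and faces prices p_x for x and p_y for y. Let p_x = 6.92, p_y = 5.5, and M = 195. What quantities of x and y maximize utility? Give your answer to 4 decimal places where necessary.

MRS = (2/3)·(y−4)/(x−4). Tangency with p_x/p_y gives y−4 = (3/2)·(p_x/p_y)·(x−4).
Substituting into the budget: x* = 4 + 0.4·(M − 4·p_x − 4·p_y)/p_x, and y* = 4 + 0.6·(…)/p_y.
Discretionary income = 195 − 4·6.92 − 4·5.5 = 145.32; x* = 4 + 0.4·145.32/6.92 = 12.4; y* = 4 + 0.6·145.32/5.5 = 19.8531.

x* = 12.4, y* = 19.8531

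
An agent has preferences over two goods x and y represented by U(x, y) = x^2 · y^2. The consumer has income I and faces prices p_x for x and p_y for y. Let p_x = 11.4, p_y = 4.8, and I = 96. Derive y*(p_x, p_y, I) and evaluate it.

MU_x/MU_y = (2·y)/(2·x); tangency sets this equal to p_x/p_y.
Rearranging, p_y·y = p_x·x. Substituting into the budget gives p_x·x·(1 + 1) = I.
Demand: x*(p_x,p_y,I) = 0.5·I/p_x and y* = 0.5·I/p_y.
At p_x=11.4, p_y=4.8, I=96: y* = 0.5·96/4.8 = 10.

y* = 10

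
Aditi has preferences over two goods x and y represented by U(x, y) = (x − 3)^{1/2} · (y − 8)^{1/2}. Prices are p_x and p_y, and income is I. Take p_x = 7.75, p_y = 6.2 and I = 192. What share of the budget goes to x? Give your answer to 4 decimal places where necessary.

After buying the subsistence bundle (3, 8), a share 0.5 of the remaining income goes to x: x* = 3 + 0.5·(I − 3p_x − 8p_y)/p_x.
Discretionary income = 192 − 3·7.75 − 8·6.2 = 119.15; x* = 3 + 0.5·119.15/7.75 = 10.6871; y* = 8 + 0.5·119.15/6.2 = 17.6089.
Expenditure on x: 7.75·10.6871 = 82.825; share = 0.4314.

share on x = 0.4314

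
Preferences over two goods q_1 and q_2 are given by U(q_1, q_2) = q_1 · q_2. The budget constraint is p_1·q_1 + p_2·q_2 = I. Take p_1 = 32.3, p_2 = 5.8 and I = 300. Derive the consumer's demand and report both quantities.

q_1* = 4.644, q_2* = 25.8621

Tangency: MRS = q_2/q_1 = p_1/p_2.
So p_2·q_2 = p_1·q_1; combined with the budget, a share 0.5 of income goes to q_1.
Demand: q_1*(p_1,p_2,I) = 0.5·I/p_1 and q_2* = 0.5·I/p_2.
At p_1=32.3, p_2=5.8, I=300: q_1* = 0.5·300/32.3 = 4.644, q_2* = 25.8621.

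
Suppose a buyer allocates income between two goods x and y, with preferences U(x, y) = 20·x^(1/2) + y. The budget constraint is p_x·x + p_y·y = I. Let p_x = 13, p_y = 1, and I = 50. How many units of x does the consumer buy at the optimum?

MU_x = 10/√x, MU_y = 1. Tangency: 10/√x = p_x/p_y.
Solve: √x = 10·p_y/p_x, so x*(p_x,p_y) = (10·p_y/p_x)², and y* = (I − p_x·x*)/p_y.
Plugging in: x* = (10·1/13)² = 0.5917.

x* = 0.5917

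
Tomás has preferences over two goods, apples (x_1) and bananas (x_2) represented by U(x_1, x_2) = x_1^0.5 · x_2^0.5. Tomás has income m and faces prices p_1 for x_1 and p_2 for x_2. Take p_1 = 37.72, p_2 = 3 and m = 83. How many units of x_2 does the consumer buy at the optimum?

x_2* = 13.8333

The MRS is x_2/x_1. Set MRS = p_1/p_2.
So 0.5·p_2·x_2 = 0.5·p_1·x_1; combined with the budget, a share 0.5 of income goes to x_1.
Demand: x_1*(p_1,p_2,m) = 0.5·m/p_1 and x_2* = 0.5·m/p_2.
At p_1=37.72, p_2=3, m=83: x_2* = 0.5·83/3 = 13.8333.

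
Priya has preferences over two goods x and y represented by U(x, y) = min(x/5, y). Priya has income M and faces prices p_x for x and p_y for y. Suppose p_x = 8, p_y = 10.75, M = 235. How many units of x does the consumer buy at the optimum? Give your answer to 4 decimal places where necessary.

x* = 23.1527

With perfect complements, no substitution: consume in ratio x:y = 5:1.
Budget: p_x·x + p_y·(1/5)·x = M, so (5·p_x + p_y)·x = 5·M.
Demand: x*(p_x,p_y,M) = 5·M/(5·p_x + p_y), y* = M/(5·p_x + p_y).
Here 5·8 + 10.75 = 50.75, giving x* = 23.1527.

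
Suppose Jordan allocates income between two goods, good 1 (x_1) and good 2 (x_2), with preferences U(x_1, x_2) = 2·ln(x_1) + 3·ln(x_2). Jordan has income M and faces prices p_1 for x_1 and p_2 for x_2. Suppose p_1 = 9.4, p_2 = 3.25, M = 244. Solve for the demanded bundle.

x_1* = 10.383, x_2* = 45.0462

Demand: x_1*(p_1,p_2,M) = 0.4·M/p_1 and x_2* = 0.6·M/p_2.
At p_1=9.4, p_2=3.25, M=244: x_1* = 0.4·244/9.4 = 10.383, x_2* = 45.0462.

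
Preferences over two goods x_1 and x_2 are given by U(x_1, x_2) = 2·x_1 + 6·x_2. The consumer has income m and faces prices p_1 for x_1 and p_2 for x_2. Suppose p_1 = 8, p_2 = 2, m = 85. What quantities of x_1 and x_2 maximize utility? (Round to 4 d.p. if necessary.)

x_1* = 0, x_2* = 42.5

Numerically: x_1* = 0, x_2* = 42.5.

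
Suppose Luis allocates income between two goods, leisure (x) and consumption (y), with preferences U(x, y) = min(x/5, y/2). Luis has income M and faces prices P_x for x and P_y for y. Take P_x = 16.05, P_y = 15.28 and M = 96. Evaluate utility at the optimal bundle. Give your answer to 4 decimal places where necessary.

V = 0.8663

With perfect complements, no substitution: consume in ratio x:y = 5:2.
Budget: P_x·x + P_y·(2/5)·x = M, so (5·P_x + 2·P_y)·x = 5·M.
Demand: x*(P_x,P_y,M) = 5·M/(5·P_x + 2·P_y), y* = 2·M/(5·P_x + 2·P_y).
Here 5·16.05 + 2·15.28 = 110.81, giving x* = 4.3317 and y* = 1.7327.
Utility at the optimum: U(4.3317, 1.7327) = 0.8663.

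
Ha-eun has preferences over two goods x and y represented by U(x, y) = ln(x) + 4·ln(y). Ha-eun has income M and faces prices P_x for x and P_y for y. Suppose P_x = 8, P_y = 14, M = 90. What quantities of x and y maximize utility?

x* = 2.25, y* = 5.1429

MU_x/MU_y = (y)/(4·x); tangency sets this equal to P_x/P_y.
So P_y·y = 4·P_x·x; combined with the budget, a share 0.2 of income goes to x.
Demand: x*(P_x,P_y,M) = 0.2·M/P_x and y* = 0.8·M/P_y.
At P_x=8, P_y=14, M=90: x* = 0.2·90/8 = 2.25, y* = 5.1429.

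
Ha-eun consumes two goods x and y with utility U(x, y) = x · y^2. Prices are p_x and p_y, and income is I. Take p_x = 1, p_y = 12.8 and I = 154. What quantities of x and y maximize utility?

x* = 51.3333, y* = 8.0208

Demand: x*(p_x,p_y,I) = 1/3·I/p_x and y* = 2/3·I/p_y.
At p_x=1, p_y=12.8, I=154: x* = 1/3·154/1 = 51.3333, y* = 8.0208.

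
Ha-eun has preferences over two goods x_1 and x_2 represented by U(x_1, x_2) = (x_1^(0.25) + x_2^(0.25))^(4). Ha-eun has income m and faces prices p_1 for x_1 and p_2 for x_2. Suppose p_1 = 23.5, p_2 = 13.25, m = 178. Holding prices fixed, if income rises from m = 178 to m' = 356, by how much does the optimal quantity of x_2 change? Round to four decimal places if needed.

MRS = MU_x_1/MU_x_2 = (x_2/x_1)^(0.75). Set equal to p_1/p_2.
Solve for the ratio: x_2/x_1 = [p_1/p_2]^(4/3).
Substitute x_2 = (x_2/x_1)·x_1 into the budget: x_1* = m/(p_1 + p_2·(x_2/x_1)).
Numerically x_2/x_1 = 2.146855, so x_1* = 178/(23.5 + 13.25·2.146855) = 3.4266 and x_2* = 2.146855·3.4266 = 7.3565.
At m' = 356: x_2* = 14.713. Change: 14.713 − 7.3565 = 7.3565.

Δx_2* = 7.3565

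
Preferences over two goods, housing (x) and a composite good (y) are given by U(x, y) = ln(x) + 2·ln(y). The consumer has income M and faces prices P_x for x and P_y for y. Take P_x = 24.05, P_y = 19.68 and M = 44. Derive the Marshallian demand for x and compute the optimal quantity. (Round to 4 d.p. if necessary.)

The MRS is (1/2)·y/x. Set MRS = P_x/P_y.
Rearranging, P_y·y = 2·P_x·x. Substituting into the budget gives P_x·x·(1 + 2) = M.
Demand: x*(P_x,P_y,M) = 1/3·M/P_x and y* = 2/3·M/P_y.
At P_x=24.05, P_y=19.68, M=44: x* = 1/3·44/24.05 = 0.6098.

x* = 0.6098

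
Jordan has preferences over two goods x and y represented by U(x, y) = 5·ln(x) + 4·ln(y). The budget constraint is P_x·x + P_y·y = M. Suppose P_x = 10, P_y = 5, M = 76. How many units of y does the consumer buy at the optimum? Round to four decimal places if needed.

MU_x/MU_y = (5·y)/(4·x); tangency sets this equal to P_x/P_y.
So 5·P_y·y = 4·P_x·x; combined with the budget, a share 5/9 of income goes to x.
Demand: x*(P_x,P_y,M) = 5/9·M/P_x and y* = 4/9·M/P_y.
At P_x=10, P_y=5, M=76: y* = 4/9·76/5 = 6.7556.

y* = 6.7556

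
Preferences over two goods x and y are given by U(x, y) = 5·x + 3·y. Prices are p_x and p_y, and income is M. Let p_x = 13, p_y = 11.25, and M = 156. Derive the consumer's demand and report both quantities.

x* = 12, y* = 0

Linear utility — the consumer picks whichever good has higher MU/price: 5/13 = 0.3846 vs 3/11.25 = 0.2667.
x gives more utility per dollar, so spend all income on x: x* = M/p_x, y* = 0.
Numerically: x* = 12, y* = 0.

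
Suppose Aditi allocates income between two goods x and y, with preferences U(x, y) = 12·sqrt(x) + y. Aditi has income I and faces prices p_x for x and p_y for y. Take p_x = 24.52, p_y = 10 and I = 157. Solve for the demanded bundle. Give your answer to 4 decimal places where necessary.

x* = 5.9877, y* = 1.0181

MU_x = 6/√x, MU_y = 1. Tangency: 6/√x = p_x/p_y.
Solve: √x = 6·p_y/p_x, so x*(p_x,p_y) = (6·p_y/p_x)², and y* = (I − p_x·x*)/p_y.
Plugging in: x* = (6·10/24.52)² = 5.9877, y* = 1.0181.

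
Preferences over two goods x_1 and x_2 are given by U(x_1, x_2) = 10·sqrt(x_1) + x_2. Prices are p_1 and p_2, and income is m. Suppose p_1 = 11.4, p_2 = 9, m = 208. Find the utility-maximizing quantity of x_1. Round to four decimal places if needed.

x_1* = 15.5817

Set MRS = p_1/p_2: 5·x_1^(−1/2) = p_1/p_2.
Solve: √x_1 = 5·p_2/p_1, so x_1*(p_1,p_2) = (5·p_2/p_1)², and x_2* = (m − p_1·x_1*)/p_2.
Plugging in: x_1* = (5·9/11.4)² = 15.5817.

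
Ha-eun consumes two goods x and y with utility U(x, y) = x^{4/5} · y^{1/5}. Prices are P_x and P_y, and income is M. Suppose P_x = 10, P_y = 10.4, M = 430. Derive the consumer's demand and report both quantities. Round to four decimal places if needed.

Tangency: MRS = 4·y/x = P_x/P_y.
So 0.8·P_y·y = 0.2·P_x·x; combined with the budget, a share 0.8 of income goes to x.
Demand: x*(P_x,P_y,M) = 0.8·M/P_x and y* = 0.2·M/P_y.
At P_x=10, P_y=10.4, M=430: x* = 0.8·430/10 = 34.4, y* = 8.2692.

x* = 34.4, y* = 8.2692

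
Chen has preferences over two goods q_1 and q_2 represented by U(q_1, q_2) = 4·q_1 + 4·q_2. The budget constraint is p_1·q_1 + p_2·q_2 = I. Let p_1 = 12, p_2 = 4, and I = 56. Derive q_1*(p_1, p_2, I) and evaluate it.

q_1* = 0

Perfect substitutes: compare marginal utility per dollar. 4/p_1 vs 4/p_2 → 0.3333 vs 1.
q_2 gives more utility per dollar, so spend all income on q_2: q_2* = I/p_2, q_1* = 0.
Numerically: q_1* = 0, q_2* = 14.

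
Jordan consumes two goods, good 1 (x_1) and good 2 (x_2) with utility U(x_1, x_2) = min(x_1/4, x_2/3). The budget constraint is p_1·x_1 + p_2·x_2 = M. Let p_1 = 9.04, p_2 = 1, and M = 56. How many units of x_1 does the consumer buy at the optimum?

Leontief preferences: the optimum is at the kink where x_1/4 = x_2/3, i.e. x_2 = (3/4)·x_1.
Budget: p_1·x_1 + p_2·(3/4)·x_1 = M, so (4·p_1 + 3·p_2)·x_1 = 4·M.
Demand: x_1*(p_1,p_2,M) = 4·M/(4·p_1 + 3·p_2), x_2* = 3·M/(4·p_1 + 3·p_2).
Here 4·9.04 + 3·1 = 39.16, giving x_1* = 5.7201.

x_1* = 5.7201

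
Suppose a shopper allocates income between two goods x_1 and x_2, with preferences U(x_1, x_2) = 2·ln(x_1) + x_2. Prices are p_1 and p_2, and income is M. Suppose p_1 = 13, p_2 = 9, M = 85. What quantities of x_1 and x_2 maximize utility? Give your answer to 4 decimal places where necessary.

Set MRS = p_1/p_2: (2/x_1)/1 = p_1/p_2.
So x_1*(p_1,p_2) = 2·p_2/p_1, independent of income; and x_2* = (M − 2·p_2)/p_2.
At the given prices: x_1* = 2·9/13 = 1.3846, and x_2* = 7.4444.

x_1* = 1.3846, x_2* = 7.4444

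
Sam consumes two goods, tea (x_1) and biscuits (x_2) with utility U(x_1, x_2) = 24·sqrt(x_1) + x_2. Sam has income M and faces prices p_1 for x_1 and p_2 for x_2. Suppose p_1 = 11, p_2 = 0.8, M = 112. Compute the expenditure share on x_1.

share on x_1 = 0.0748

Set MRS = p_1/p_2: 12·x_1^(−1/2) = p_1/p_2.
Thus x_1* = (12·p_2/p_1)² — independent of M — with the rest of income spent on x_2.
Plugging in: x_1* = (12·0.8/11)² = 0.7617, x_2* = 129.5273.
Expenditure on x_1: 11·0.7617 = 8.3782; share = 0.0748.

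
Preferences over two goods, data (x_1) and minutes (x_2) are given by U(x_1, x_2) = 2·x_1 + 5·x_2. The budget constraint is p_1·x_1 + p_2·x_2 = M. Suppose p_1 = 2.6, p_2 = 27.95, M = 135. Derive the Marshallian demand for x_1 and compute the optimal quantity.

x_1* = 51.9231

Linear utility — the consumer picks whichever good has higher MU/price: 2/2.6 = 0.7692 vs 5/27.95 = 0.1789.
x_1 gives more utility per dollar, so spend all income on x_1: x_1* = M/p_1, x_2* = 0.
Numerically: x_1* = 51.9231, x_2* = 0.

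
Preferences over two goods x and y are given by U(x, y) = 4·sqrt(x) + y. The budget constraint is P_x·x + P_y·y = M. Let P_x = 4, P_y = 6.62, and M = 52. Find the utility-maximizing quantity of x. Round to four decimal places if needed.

MU_x = 2/√x, MU_y = 1. Tangency: 2/√x = P_x/P_y.
Solve: √x = 2·P_y/P_x, so x*(P_x,P_y) = (2·P_y/P_x)², and y* = (M − P_x·x*)/P_y.
Plugging in: x* = (2·6.62/4)² = 10.9561.

x* = 10.9561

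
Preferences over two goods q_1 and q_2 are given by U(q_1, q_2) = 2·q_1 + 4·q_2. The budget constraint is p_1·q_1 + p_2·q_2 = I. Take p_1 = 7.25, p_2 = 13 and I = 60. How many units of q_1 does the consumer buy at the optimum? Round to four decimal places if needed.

q_1* = 0

Linear utility — the consumer picks whichever good has higher MU/price: 2/7.25 = 0.2759 vs 4/13 = 0.3077.
q_2 gives more utility per dollar, so spend all income on q_2: q_2* = I/p_2, q_1* = 0.
Numerically: q_1* = 0, q_2* = 4.6154.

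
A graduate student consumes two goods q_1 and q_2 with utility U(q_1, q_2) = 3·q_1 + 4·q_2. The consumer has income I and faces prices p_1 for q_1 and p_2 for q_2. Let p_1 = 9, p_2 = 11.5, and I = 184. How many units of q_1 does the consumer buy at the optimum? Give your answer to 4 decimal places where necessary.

q_1* = 0

Perfect substitutes: compare marginal utility per dollar. 3/p_1 vs 4/p_2 → 0.3333 vs 0.3478.
q_2 gives more utility per dollar, so spend all income on q_2: q_2* = I/p_2, q_1* = 0.
Numerically: q_1* = 0, q_2* = 16.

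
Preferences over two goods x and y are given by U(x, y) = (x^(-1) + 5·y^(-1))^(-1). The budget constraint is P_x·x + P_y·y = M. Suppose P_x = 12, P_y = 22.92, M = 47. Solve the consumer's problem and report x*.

From the CES first-order condition, (1/5)·(y/x)^(2) = P_x/P_y.
Hence y/x = (5·P_x/P_y)^(1/(2)), i.e. raised to the 0.5 power.
Substitute y = (y/x)·x into the budget: x* = M/(P_x + P_y·(y/x)).
Numerically y/x = 1.617962, so x* = 47/(12 + 22.92·1.617962) = 0.9575.

x* = 0.9575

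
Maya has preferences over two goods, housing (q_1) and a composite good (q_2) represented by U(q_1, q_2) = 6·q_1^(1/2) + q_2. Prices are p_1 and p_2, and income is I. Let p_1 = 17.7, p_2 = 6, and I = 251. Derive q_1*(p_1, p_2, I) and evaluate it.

q_1* = 1.0342

Utility is quasi-linear in q_2; the FOC for q_1 is 3/√q_1 = p_1/p_2.
Solve: √q_1 = 3·p_2/p_1, so q_1*(p_1,p_2) = (3·p_2/p_1)², and q_2* = (I − p_1·q_1*)/p_2.
Plugging in: q_1* = (3·6/17.7)² = 1.0342.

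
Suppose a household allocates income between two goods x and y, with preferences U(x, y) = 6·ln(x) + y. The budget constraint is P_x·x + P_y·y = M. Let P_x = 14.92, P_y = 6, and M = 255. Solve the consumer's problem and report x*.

Set MRS = P_x/P_y: (6/x)/1 = P_x/P_y.
So x*(P_x,P_y) = 6·P_y/P_x, independent of income; and y* = (M − 6·P_y)/P_y.
At the given prices: x* = 6·6/14.92 = 2.4129.

x* = 2.4129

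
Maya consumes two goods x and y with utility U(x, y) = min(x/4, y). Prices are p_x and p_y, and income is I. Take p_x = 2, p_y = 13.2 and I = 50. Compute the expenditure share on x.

Here 4·2 + 13.2 = 21.2, giving x* = 9.434 and y* = 2.3585.
Expenditure on x: 2·9.434 = 18.8679; share = 0.3774.

share on x = 0.3774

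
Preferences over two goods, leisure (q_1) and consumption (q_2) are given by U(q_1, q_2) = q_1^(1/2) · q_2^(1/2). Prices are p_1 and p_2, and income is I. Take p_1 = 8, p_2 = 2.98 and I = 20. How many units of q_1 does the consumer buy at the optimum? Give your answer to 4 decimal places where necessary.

q_1* = 1.25

The MRS is q_2/q_1. Set MRS = p_1/p_2.
Rearranging, p_2·q_2 = p_1·q_1. Substituting into the budget gives p_1·q_1·(1 + 1) = I.
Demand: q_1*(p_1,p_2,I) = 0.5·I/p_1 and q_2* = 0.5·I/p_2.
At p_1=8, p_2=2.98, I=20: q_1* = 0.5·20/8 = 1.25.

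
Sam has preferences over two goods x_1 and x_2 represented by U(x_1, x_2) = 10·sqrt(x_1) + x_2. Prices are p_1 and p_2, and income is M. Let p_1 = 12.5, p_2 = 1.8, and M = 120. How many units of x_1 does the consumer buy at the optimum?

x_1* = 0.5184

MU_x_1 = 5/√x_1, MU_x_2 = 1. Tangency: 5/√x_1 = p_1/p_2.
Thus x_1* = (5·p_2/p_1)² — independent of M — with the rest of income spent on x_2.
Plugging in: x_1* = (5·1.8/12.5)² = 0.5184.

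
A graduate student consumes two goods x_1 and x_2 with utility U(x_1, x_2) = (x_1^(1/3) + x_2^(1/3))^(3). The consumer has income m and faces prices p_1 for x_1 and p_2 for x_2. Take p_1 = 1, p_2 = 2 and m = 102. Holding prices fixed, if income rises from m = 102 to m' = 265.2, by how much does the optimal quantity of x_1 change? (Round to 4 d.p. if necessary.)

Δx_1* = 95.6003

MRS = MU_x_1/MU_x_2 = (x_2/x_1)^(2/3). Set equal to p_1/p_2.
Hence x_2/x_1 = (p_1/p_2)^(1/(2/3)), i.e. raised to the 1.5 power.
With the ratio pinned down, the budget gives x_1* = m/(p_1 + p_2·(x_2/x_1)) and x_2* = (x_2/x_1)·x_1*.
Numerically x_2/x_1 = 0.353553, so x_1* = 102/(1 + 2·0.353553) = 59.7502.
At m' = 265.2: x_1* = 155.3506. Change: 155.3506 − 59.7502 = 95.6003.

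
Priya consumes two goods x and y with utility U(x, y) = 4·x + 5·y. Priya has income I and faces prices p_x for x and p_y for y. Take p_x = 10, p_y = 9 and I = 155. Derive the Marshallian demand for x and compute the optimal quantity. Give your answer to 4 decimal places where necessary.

x* = 0

Perfect substitutes: compare marginal utility per dollar. 4/p_x vs 5/p_y → 0.4 vs 0.5556.
y gives more utility per dollar, so spend all income on y: y* = I/p_y, x* = 0.
Numerically: x* = 0, y* = 17.2222.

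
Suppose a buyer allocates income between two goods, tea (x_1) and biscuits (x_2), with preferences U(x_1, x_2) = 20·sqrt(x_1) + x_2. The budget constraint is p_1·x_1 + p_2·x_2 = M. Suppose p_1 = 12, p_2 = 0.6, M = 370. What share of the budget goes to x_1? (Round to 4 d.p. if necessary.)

share on x_1 = 0.0081

MU_x_1 = 10/√x_1, MU_x_2 = 1. Tangency: 10/√x_1 = p_1/p_2.
Thus x_1* = (10·p_2/p_1)² — independent of M — with the rest of income spent on x_2.
Plugging in: x_1* = (10·0.6/12)² = 0.25, x_2* = 611.6667.
Expenditure on x_1: 12·0.25 = 3; share = 0.0081.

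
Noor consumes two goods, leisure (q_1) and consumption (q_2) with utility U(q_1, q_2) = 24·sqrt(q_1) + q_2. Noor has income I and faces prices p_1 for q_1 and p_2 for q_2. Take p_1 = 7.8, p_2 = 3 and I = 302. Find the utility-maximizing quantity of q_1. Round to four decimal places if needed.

Set MRS = p_1/p_2: 12·q_1^(−1/2) = p_1/p_2.
Solve: √q_1 = 12·p_2/p_1, so q_1*(p_1,p_2) = (12·p_2/p_1)², and q_2* = (I − p_1·q_1*)/p_2.
Plugging in: q_1* = (12·3/7.8)² = 21.3018.

q_1* = 21.3018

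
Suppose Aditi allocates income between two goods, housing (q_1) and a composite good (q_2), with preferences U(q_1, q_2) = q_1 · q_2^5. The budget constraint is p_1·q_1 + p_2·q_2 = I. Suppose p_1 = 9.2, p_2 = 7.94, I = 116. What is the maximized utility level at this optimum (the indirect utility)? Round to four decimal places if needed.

V = 562082.5662

MU_q_1/MU_q_2 = (q_2)/(5·q_1); tangency sets this equal to p_1/p_2.
So p_2·q_2 = 5·p_1·q_1; combined with the budget, a share 1/6 of income goes to q_1.
Demand: q_1*(p_1,p_2,I) = 1/6·I/p_1 and q_2* = 5/6·I/p_2.
At p_1=9.2, p_2=7.94, I=116: q_1* = 1/6·116/9.2 = 2.1014, q_2* = 12.1746.
Utility at the optimum: U(2.1014, 12.1746) = 562082.5662.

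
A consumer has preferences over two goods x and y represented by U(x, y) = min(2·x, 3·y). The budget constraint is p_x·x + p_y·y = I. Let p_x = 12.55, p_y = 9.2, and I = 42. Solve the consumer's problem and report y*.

Demand: x*(p_x,p_y,I) = 3·I/(3·p_x + 2·p_y), y* = 2·I/(3·p_x + 2·p_y).
Here 3·12.55 + 2·9.2 = 56.05, giving y* = 1.4987.

y* = 1.4987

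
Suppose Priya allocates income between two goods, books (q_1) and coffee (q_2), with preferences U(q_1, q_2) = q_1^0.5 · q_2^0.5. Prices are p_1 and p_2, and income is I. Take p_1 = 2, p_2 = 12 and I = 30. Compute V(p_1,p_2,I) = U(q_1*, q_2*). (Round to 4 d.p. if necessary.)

V = 3.0619

MU_q_1/MU_q_2 = (0.5·q_2)/(0.5·q_1); tangency sets this equal to p_1/p_2.
So 0.5·p_2·q_2 = 0.5·p_1·q_1; combined with the budget, a share 0.5 of income goes to q_1.
Demand: q_1*(p_1,p_2,I) = 0.5·I/p_1 and q_2* = 0.5·I/p_2.
At p_1=2, p_2=12, I=30: q_1* = 0.5·30/2 = 7.5, q_2* = 1.25.
Utility at the optimum: U(7.5, 1.25) = 3.0619.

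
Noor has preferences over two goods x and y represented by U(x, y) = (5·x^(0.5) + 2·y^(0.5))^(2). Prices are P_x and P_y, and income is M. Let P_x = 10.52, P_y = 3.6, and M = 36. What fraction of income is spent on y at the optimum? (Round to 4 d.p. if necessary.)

share on y = 0.3186

From the CES first-order condition, (5/2)·(y/x)^(0.5) = P_x/P_y.
Solve for the ratio: y/x = [(2/5)·P_x/P_y]^(2).
With the ratio pinned down, the budget gives x* = M/(P_x + P_y·(y/x)) and y* = (y/x)·x*.
Numerically y/x = 1.366301, so x* = 36/(10.52 + 3.6·1.366301) = 2.3318 and y* = 1.366301·2.3318 = 3.1859.
Expenditure on y: 3.6·3.1859 = 11.4694; share = 0.3186.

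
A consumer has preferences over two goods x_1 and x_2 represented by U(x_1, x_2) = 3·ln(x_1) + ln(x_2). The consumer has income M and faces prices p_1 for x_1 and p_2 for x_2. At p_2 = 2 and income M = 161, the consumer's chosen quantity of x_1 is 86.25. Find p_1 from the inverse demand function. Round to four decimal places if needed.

Tangency: MRS = 3·x_2/x_1 = p_1/p_2.
So 3·p_2·x_2 = p_1·x_1; combined with the budget, a share 0.75 of income goes to x_1.
Demand: x_1*(p_1,p_2,M) = 0.75·M/p_1 and x_2* = 0.25·M/p_2.
Set x_1* = 86.25 in the demand function and solve for p_1: p_1 = 1.4.

p_1 = 1.4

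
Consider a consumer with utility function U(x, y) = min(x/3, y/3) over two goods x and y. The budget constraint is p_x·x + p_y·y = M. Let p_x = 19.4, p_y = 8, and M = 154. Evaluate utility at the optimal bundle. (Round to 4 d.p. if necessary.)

V = 1.8735

With perfect complements, no substitution: consume in ratio x:y = 3:3.
Budget: p_x·x + p_y·x = M, so (3·p_x + 3·p_y)·x = 3·M.
Demand: x*(p_x,p_y,M) = 3·M/(3·p_x + 3·p_y), y* = 3·M/(3·p_x + 3·p_y).
Here 3·19.4 + 3·8 = 82.2, giving x* = 5.6204 and y* = 5.6204.
Utility at the optimum: U(5.6204, 5.6204) = 1.8735.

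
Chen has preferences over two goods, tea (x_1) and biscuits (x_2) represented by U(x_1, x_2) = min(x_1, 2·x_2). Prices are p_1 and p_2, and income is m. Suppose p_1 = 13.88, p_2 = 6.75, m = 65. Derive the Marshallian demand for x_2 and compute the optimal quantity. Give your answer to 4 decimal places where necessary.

Leontief preferences: the optimum is at the kink where x_1/2 = x_2/1, i.e. x_2 = (1/2)·x_1.
Budget: p_1·x_1 + p_2·(1/2)·x_1 = m, so (2·p_1 + p_2)·x_1 = 2·m.
Demand: x_1*(p_1,p_2,m) = 2·m/(2·p_1 + p_2), x_2* = m/(2·p_1 + p_2).
Here 2·13.88 + 6.75 = 34.51, giving x_2* = 1.8835.

x_2* = 1.8835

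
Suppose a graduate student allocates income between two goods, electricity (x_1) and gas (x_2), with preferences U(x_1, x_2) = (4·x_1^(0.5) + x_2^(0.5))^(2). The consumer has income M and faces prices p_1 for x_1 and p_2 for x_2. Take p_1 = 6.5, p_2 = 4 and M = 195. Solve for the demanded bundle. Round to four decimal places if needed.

MRS = MU_x_1/MU_x_2 = 4·(x_2/x_1)^(0.5). Set equal to p_1/p_2.
Solve for the ratio: x_2/x_1 = [(1/4)·p_1/p_2]^(2).
With the ratio pinned down, the budget gives x_1* = M/(p_1 + p_2·(x_2/x_1)) and x_2* = (x_2/x_1)·x_1*.
Numerically x_2/x_1 = 0.165039, so x_1* = 195/(6.5 + 4·0.165039) = 27.234 and x_2* = 0.165039·27.234 = 4.4947.

x_1* = 27.234, x_2* = 4.4947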